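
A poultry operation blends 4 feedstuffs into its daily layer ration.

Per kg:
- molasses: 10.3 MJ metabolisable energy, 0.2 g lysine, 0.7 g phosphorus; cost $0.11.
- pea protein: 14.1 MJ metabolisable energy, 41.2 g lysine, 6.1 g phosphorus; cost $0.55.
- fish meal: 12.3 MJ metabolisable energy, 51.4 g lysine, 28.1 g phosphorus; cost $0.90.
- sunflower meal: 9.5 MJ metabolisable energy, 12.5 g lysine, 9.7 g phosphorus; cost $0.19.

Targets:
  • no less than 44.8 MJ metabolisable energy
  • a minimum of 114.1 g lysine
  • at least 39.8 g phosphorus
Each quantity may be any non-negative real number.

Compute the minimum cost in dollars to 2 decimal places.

$1.59

Treat it as an LP. Let x1 = kg of molasses, x2 = kg of pea protein, x3 = kg of fish meal, x4 = kg of sunflower meal.
min 0.11x1 + 0.55x2 + 0.9x3 + 0.19x4 with:
  10.3x1 + 14.1x2 + 12.3x3 + 9.5x4 ≥ 44.8   (metabolisable energy)
  0.2x1 + 41.2x2 + 51.4x3 + 12.5x4 ≥ 114.1   (lysine)
  0.7x1 + 6.1x2 + 28.1x3 + 9.7x4 ≥ 39.8   (phosphorus)
  x1, x2, x3, x4 ≥ 0.
The minimum-cost mix takes nothing from molasses, fish meal — only pea protein, sunflower meal. There the lysine and phosphorus constraints are tight.
That vertex is x2 = 1.884, x4 = 2.918.
Hence cost = 0.55·1.884 + 0.19·2.918 = $1.5906.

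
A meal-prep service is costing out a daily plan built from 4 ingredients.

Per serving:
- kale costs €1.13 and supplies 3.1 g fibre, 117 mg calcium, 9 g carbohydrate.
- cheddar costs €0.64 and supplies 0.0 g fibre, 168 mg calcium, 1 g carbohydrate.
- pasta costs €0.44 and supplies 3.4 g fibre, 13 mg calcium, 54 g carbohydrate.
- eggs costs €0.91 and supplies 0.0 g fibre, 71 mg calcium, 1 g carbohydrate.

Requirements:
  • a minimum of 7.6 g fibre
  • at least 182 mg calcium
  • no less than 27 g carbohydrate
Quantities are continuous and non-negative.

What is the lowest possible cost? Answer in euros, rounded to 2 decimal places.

€1.57

Set it up as a linear program. Let x1 = servings of kale, x2 = servings of cheddar, x3 = servings of pasta, x4 = servings of eggs.
Minimise 1.13x1 + 0.64x2 + 0.44x3 + 0.91x4 subject to:
  3.1x1 + 3.4x3 ≥ 7.6   (fibre)
  117x1 + 168x2 + 13x3 + 71x4 ≥ 182   (calcium)
  9x1 + 1x2 + 54x3 + 1x4 ≥ 27   (carbohydrate)
  x1, x2, x3, x4 ≥ 0.
The optimal basis is {cheddar, pasta}; kale, eggs drop out. There the fibre and calcium constraints are tight.
So cheddar = 0.9104 servings, pasta = 2.235 servings.
Objective = 0.64·0.9104 + 0.44·2.235 = 1.5661.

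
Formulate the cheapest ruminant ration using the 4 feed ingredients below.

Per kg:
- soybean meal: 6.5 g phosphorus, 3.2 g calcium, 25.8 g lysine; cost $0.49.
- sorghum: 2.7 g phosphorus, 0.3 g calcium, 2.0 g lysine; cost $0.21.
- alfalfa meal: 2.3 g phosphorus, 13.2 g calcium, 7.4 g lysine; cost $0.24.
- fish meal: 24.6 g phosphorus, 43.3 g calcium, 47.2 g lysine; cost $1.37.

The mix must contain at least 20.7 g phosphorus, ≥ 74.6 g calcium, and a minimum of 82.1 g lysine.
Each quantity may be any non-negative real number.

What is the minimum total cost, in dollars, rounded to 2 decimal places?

$2.08

Let x1 = kg of soybean meal, x2 = kg of sorghum, x3 = kg of alfalfa meal, x4 = kg of fish meal.
min 0.49x1 + 0.21x2 + 0.24x3 + 1.37x4 s.t.:
  6.5x1 + 2.7x2 + 2.3x3 + 24.6x4 ≥ 20.7   (phosphorus)
  3.2x1 + 0.3x2 + 13.2x3 + 43.3x4 ≥ 74.6   (calcium)
  25.8x1 + 2x2 + 7.4x3 + 47.2x4 ≥ 82.1   (lysine)
  x1, x2, x3, x4 ≥ 0.
The cheapest feasible vertex uses only soybean meal, alfalfa meal; sorghum, fish meal are not used. The calcium and lysine requirements are met with equality.
Optimal quantities: soybean meal = 1.678 kg, alfalfa meal = 5.245 kg.
Total cost: 0.49·1.678 + 0.24·5.245 = 2.0810.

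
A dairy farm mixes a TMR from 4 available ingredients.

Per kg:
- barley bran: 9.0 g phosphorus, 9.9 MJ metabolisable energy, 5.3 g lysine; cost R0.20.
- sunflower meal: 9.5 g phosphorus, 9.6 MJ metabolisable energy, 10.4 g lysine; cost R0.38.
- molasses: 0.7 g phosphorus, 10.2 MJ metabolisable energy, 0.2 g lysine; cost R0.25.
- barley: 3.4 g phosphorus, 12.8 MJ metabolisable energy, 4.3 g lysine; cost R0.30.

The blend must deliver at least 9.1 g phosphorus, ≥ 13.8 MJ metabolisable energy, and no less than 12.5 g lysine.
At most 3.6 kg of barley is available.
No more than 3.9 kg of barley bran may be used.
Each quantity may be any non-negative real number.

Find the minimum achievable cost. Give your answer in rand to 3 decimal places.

Set it up as a linear program. Let x1 = kg of barley bran, x2 = kg of sunflower meal, x3 = kg of molasses, x4 = kg of barley.
min 0.2x1 + 0.38x2 + 0.25x3 + 0.3x4 with:
  9x1 + 9.5x2 + 0.7x3 + 3.4x4 ≥ 9.1   (phosphorus)
  9.9x1 + 9.6x2 + 10.2x3 + 12.8x4 ≥ 13.8   (metabolisable energy)
  5.3x1 + 10.4x2 + 0.2x3 + 4.3x4 ≥ 12.5   (lysine)
  x4 ≤ 3.6
  x1 ≤ 3.9
  x1, x2, x3, x4 ≥ 0.
At the optimum only barley bran, sunflower meal are positive (molasses, barley = 0). Binding constraints: metabolisable energy and lysine.
Solving gives x1 = 0.4516, x2 = 0.9718.
Hence cost = 0.2·0.4516 + 0.38·0.9718 = R0.45960.

R0.460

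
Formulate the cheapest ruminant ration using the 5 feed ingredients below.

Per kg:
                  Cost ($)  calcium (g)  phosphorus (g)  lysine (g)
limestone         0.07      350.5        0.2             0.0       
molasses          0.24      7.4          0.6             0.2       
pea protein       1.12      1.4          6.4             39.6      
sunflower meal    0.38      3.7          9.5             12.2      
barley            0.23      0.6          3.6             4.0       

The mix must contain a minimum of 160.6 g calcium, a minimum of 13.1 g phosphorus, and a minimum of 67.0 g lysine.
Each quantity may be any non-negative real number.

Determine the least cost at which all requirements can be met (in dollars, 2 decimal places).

Let x1 = kg of limestone, x2 = kg of molasses, x3 = kg of pea protein, x4 = kg of sunflower meal, x5 = kg of barley.
Minimize 0.07x1 + 0.24x2 + 1.12x3 + 0.38x4 + 0.23x5 with:
  350.5x1 + 7.4x2 + 1.4x3 + 3.7x4 + 0.6x5 ≥ 160.6   (calcium)
  0.2x1 + 0.6x2 + 6.4x3 + 9.5x4 + 3.6x5 ≥ 13.1   (phosphorus)
  0.2x2 + 39.6x3 + 12.2x4 + 4x5 ≥ 67   (lysine)
  x1, x2, x3, x4, x5 ≥ 0.
The cheapest feasible vertex uses only limestone, pea protein, sunflower meal; molasses, barley are not used. The calcium, phosphorus, lysine requirements are met with equality.
So limestone = 0.4487 kg, pea protein = 1.603 kg, sunflower meal = 0.2898 kg.
Total cost: 0.07·0.4487 + 1.12·1.603 + 0.38·0.2898 = 1.9369.

$1.94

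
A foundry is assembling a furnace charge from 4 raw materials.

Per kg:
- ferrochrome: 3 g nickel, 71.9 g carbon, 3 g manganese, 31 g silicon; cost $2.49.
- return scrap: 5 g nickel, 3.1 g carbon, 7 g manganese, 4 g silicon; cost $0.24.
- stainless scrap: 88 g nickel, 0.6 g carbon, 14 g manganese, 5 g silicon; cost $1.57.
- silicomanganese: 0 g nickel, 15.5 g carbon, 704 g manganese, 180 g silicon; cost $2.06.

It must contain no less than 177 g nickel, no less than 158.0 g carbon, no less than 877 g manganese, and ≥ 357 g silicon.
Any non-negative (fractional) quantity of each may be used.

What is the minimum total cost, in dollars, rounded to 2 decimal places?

$10.95

Treat it as an LP. Let x1 = kg of ferrochrome, x2 = kg of return scrap, x3 = kg of stainless scrap, x4 = kg of silicomanganese.
Minimize 2.49x1 + 0.24x2 + 1.57x3 + 2.06x4 with:
  3x1 + 5x2 + 88x3 ≥ 177   (nickel)
  71.9x1 + 3.1x2 + 0.6x3 + 15.5x4 ≥ 158   (carbon)
  3x1 + 7x2 + 14x3 + 704x4 ≥ 877   (manganese)
  31x1 + 4x2 + 5x3 + 180x4 ≥ 357   (silicon)
  x1, x2, x3, x4 ≥ 0.
The cheapest feasible vertex uses only ferrochrome, stainless scrap, silicomanganese; return scrap is not used. There the nickel, carbon, silicon constraints are tight.
Optimal quantities: ferrochrome = 1.833 kg, stainless scrap = 1.949 kg, silicomanganese = 1.613 kg.
Total cost: 2.49·1.833 + 1.57·1.949 + 2.06·1.613 = 10.9469.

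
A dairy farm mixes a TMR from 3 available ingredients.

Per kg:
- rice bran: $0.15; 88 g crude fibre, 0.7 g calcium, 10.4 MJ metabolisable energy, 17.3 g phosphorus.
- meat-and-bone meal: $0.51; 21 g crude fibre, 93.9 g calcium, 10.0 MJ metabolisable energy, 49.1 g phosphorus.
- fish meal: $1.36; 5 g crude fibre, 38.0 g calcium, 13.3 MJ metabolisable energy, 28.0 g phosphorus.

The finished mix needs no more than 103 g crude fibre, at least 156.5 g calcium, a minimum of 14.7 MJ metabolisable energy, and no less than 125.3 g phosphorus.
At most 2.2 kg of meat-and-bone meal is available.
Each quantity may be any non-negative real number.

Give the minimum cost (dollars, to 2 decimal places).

Treat it as an LP. Let x1 = kg of rice bran, x2 = kg of meat-and-bone meal, x3 = kg of fish meal.
min 0.15x1 + 0.51x2 + 1.36x3 with:
  88x1 + 21x2 + 5x3 ≤ 103   (crude fibre)
  0.7x1 + 93.9x2 + 38x3 ≥ 156.5   (calcium)
  10.4x1 + 10x2 + 13.3x3 ≥ 14.7   (metabolisable energy)
  17.3x1 + 49.1x2 + 28x3 ≥ 125.3   (phosphorus)
  x2 ≤ 2.2
  x1, x2, x3 ≥ 0.
All 3 inputs are positive at the optimum. There the crude fibre, phosphorus, the meat-and-bone meal cap constraints are tight.
Solving gives x1 = 0.6326, x2 = 2.2, x3 = 0.2263.
Cost = 0.15·0.6326 + 0.51·2.2 + 1.36·0.2263 = 1.5247.

$1.52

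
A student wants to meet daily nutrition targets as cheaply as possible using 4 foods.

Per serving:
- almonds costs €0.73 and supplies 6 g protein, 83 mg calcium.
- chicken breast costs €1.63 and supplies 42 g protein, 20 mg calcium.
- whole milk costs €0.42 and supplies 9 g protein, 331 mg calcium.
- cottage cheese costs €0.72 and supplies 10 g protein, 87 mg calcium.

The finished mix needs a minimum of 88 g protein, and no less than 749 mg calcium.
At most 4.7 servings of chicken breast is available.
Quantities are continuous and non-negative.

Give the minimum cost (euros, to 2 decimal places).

€3.57

Treat it as an LP. Let x1 = servings of almonds, x2 = servings of chicken breast, x3 = servings of whole milk, x4 = servings of cottage cheese.
Minimise 0.73x1 + 1.63x2 + 0.42x3 + 0.72x4 subject to:
  6x1 + 42x2 + 9x3 + 10x4 ≥ 88   (protein)
  83x1 + 20x2 + 331x3 + 87x4 ≥ 749   (calcium)
  x2 ≤ 4.7
  x1, x2, x3, x4 ≥ 0.
The cheapest feasible vertex uses only chicken breast, whole milk; almonds, cottage cheese are not used. The protein and calcium requirements are met with equality.
That vertex is x2 = 1.631, x3 = 2.164.
Objective = 1.63·1.631 + 0.42·2.164 = 3.5674.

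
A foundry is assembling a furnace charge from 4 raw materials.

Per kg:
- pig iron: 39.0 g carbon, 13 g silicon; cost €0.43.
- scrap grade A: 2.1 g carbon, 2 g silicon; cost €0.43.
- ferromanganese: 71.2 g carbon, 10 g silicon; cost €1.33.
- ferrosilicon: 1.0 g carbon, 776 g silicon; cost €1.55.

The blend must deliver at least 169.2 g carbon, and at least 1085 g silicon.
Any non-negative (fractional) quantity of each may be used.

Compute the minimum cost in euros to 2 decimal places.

€3.91

Set it up as a linear program. Let x1 = kg of pig iron, x2 = kg of scrap grade A, x3 = kg of ferromanganese, x4 = kg of ferrosilicon.
Minimise 0.43x1 + 0.43x2 + 1.33x3 + 1.55x4 subject to:
  39x1 + 2.1x2 + 71.2x3 + 1x4 ≥ 169.2   (carbon)
  13x1 + 2x2 + 10x3 + 776x4 ≥ 1085   (silicon)
  x1, x2, x3, x4 ≥ 0.
The minimum-cost mix takes nothing from scrap grade A, ferromanganese — only pig iron, ferrosilicon. There the carbon and silicon constraints are tight.
Optimal quantities: pig iron = 4.304 kg, ferrosilicon = 1.326 kg.
Hence cost = 0.43·4.304 + 1.55·1.326 = €3.9060.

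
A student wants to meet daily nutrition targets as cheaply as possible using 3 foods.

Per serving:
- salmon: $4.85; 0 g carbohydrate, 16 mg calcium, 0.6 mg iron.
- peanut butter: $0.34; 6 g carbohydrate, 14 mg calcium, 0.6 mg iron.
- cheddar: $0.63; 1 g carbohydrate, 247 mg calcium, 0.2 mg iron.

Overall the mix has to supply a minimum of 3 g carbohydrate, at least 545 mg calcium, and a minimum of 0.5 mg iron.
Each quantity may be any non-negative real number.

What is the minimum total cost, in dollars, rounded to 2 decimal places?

$1.43

Treat it as an LP. Let x1 = servings of salmon, x2 = servings of peanut butter, x3 = servings of cheddar.
Minimize 4.85x1 + 0.34x2 + 0.63x3 subject to:
  6x2 + 1x3 ≥ 3   (carbohydrate)
  16x1 + 14x2 + 247x3 ≥ 545   (calcium)
  0.6x1 + 0.6x2 + 0.2x3 ≥ 0.5   (iron)
  x1, x2, x3 ≥ 0.
The optimal basis is {peanut butter, cheddar}; salmon drops out. Binding constraints: carbohydrate and calcium.
So peanut butter = 0.1335 servings, cheddar = 2.199 servings.
Total cost: 0.34·0.1335 + 0.63·2.199 = 1.4308.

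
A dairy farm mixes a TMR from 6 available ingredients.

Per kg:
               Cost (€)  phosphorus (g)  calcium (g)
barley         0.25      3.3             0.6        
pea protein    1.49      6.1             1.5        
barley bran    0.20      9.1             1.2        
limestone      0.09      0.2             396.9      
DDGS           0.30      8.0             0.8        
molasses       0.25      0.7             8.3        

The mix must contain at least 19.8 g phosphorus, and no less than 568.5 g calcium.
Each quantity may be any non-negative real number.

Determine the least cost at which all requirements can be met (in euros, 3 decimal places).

Let x1 = kg of barley, x2 = kg of pea protein, x3 = kg of barley bran, x4 = kg of limestone, x5 = kg of DDGS, x6 = kg of molasses.
Minimise 0.25x1 + 1.49x2 + 0.2x3 + 0.09x4 + 0.3x5 + 0.25x6 s.t.:
  3.3x1 + 6.1x2 + 9.1x3 + 0.2x4 + 8x5 + 0.7x6 ≥ 19.8   (phosphorus)
  0.6x1 + 1.5x2 + 1.2x3 + 396.9x4 + 0.8x5 + 8.3x6 ≥ 568.5   (calcium)
  x1, x2, x3, x4, x5, x6 ≥ 0.
At the optimum only barley bran, limestone are positive (barley, pea protein, DDGS, molasses = 0). The phosphorus and calcium requirements are met with equality.
So barley bran = 2.144 kg, limestone = 1.426 kg.
Objective = 0.2·2.144 + 0.09·1.426 = 0.55714.

€0.557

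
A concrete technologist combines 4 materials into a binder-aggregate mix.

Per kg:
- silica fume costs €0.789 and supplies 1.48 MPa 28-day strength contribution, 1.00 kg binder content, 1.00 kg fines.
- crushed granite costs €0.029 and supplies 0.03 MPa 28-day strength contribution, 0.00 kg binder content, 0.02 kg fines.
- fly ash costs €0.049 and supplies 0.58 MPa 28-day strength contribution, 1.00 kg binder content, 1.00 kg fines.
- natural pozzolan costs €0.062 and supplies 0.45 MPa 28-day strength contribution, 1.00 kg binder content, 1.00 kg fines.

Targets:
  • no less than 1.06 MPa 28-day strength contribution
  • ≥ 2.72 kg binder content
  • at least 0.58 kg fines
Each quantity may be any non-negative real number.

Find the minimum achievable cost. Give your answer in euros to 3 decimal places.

Let x1 = kg of silica fume, x2 = kg of crushed granite, x3 = kg of fly ash, x4 = kg of natural pozzolan.
Minimize 0.789x1 + 0.029x2 + 0.049x3 + 0.062x4 subject to:
  1.48x1 + 0.03x2 + 0.58x3 + 0.45x4 ≥ 1.06   (28-day strength contribution)
  1x1 + 1x3 + 1x4 ≥ 2.72   (binder content)
  1x1 + 0.02x2 + 1x3 + 1x4 ≥ 0.58   (fines)
  x1, x2, x3, x4 ≥ 0.
The cheapest feasible vertex uses only fly ash; silica fume, crushed granite, natural pozzolan are not used. Binding constraint: binder content.
So fly ash = 2.72 kg.
Total cost: 0.049·2.72 = 0.13328.

€0.133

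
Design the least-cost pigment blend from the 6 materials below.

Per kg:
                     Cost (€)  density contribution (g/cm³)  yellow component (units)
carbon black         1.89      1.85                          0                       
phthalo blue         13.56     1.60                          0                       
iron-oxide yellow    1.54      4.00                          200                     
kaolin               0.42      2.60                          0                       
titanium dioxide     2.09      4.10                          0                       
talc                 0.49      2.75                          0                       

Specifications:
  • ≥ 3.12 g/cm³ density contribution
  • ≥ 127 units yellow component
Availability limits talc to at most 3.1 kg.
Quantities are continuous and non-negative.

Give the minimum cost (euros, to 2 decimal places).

€1.07

This is a linear program. Let x1 = kg of carbon black, x2 = kg of phthalo blue, x3 = kg of iron-oxide yellow, x4 = kg of kaolin, x5 = kg of titanium dioxide, x6 = kg of talc.
min 1.89x1 + 13.56x2 + 1.54x3 + 0.42x4 + 2.09x5 + 0.49x6 s.t.:
  1.85x1 + 1.6x2 + 4x3 + 2.6x4 + 4.1x5 + 2.75x6 ≥ 3.12   (density contribution)
  200x3 ≥ 127   (yellow component)
  x6 ≤ 3.1
  x1, x2, x3, x4, x5, x6 ≥ 0.
The minimum-cost mix takes nothing from carbon black, phthalo blue, titanium dioxide, talc — only iron-oxide yellow, kaolin. Binding constraints: density contribution and yellow component.
Optimal quantities: iron-oxide yellow = 0.635 kg, kaolin = 0.2231 kg.
Objective = 1.54·0.635 + 0.42·0.2231 = 1.0716.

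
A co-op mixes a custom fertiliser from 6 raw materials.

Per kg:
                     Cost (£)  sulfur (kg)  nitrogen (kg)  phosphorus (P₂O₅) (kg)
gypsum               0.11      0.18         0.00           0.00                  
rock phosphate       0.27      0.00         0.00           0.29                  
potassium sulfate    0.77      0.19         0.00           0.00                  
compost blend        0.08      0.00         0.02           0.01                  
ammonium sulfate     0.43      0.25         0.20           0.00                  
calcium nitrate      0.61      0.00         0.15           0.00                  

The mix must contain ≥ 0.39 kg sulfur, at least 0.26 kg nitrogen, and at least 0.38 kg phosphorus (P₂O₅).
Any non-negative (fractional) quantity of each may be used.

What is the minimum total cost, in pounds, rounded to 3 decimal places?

Let x1 = kg of gypsum, x2 = kg of rock phosphate, x3 = kg of potassium sulfate, x4 = kg of compost blend, x5 = kg of ammonium sulfate, x6 = kg of calcium nitrate.
Minimise 0.11x1 + 0.27x2 + 0.77x3 + 0.08x4 + 0.43x5 + 0.61x6 subject to:
  0.18x1 + 0.19x3 + 0.25x5 ≥ 0.39   (sulfur)
  0.02x4 + 0.2x5 + 0.15x6 ≥ 0.26   (nitrogen)
  0.29x2 + 0.01x4 ≥ 0.38   (phosphorus (P₂O₅))
  x1, x2, x3, x4, x5, x6 ≥ 0.
The minimum-cost mix takes nothing from potassium sulfate, compost blend, calcium nitrate — only gypsum, rock phosphate, ammonium sulfate. Binding constraints: sulfur, nitrogen, phosphorus (P₂O₅).
Solving gives x1 = 0.36111, x2 = 1.3103, x5 = 1.3.
Objective = 0.11·0.36111 + 0.27·1.3103 + 0.43·1.3 = 0.952503.

£0.953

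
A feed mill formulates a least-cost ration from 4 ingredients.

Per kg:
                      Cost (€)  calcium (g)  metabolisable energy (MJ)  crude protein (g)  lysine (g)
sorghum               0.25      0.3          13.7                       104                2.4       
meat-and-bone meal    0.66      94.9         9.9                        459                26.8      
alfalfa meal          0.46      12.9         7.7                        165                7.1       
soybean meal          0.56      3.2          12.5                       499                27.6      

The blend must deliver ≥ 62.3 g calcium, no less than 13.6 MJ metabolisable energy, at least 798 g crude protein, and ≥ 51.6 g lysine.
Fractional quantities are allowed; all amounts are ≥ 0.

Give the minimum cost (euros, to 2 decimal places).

Let x1 = kg of sorghum, x2 = kg of meat-and-bone meal, x3 = kg of alfalfa meal, x4 = kg of soybean meal.
min 0.25x1 + 0.66x2 + 0.46x3 + 0.56x4 s.t.:
  0.3x1 + 94.9x2 + 12.9x3 + 3.2x4 ≥ 62.3   (calcium)
  13.7x1 + 9.9x2 + 7.7x3 + 12.5x4 ≥ 13.6   (metabolisable energy)
  104x1 + 459x2 + 165x3 + 499x4 ≥ 798   (crude protein)
  2.4x1 + 26.8x2 + 7.1x3 + 27.6x4 ≥ 51.6   (lysine)
  x1, x2, x3, x4 ≥ 0.
The minimum-cost mix takes nothing from sorghum, alfalfa meal — only meat-and-bone meal, soybean meal. There the calcium and lysine constraints are tight.
So meat-and-bone meal = 0.6135 kg, soybean meal = 1.274 kg.
Cost = 0.66·0.6135 + 0.56·1.274 = 1.1184.

€1.12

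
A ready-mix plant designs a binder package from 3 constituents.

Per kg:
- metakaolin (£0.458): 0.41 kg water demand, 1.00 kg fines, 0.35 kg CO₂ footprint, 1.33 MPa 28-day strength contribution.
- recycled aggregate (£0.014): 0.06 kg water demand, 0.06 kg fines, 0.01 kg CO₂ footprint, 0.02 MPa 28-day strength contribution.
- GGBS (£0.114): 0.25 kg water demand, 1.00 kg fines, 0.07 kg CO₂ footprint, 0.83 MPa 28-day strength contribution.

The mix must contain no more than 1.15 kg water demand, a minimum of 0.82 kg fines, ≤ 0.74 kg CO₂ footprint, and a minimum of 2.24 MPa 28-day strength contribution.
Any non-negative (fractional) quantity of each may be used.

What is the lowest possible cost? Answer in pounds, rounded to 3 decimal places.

£0.308

This is a linear program. Let x1 = kg of metakaolin, x2 = kg of recycled aggregate, x3 = kg of GGBS.
Minimise 0.458x1 + 0.014x2 + 0.114x3 subject to:
  0.41x1 + 0.06x2 + 0.25x3 ≤ 1.15   (water demand)
  1x1 + 0.06x2 + 1x3 ≥ 0.82   (fines)
  0.35x1 + 0.01x2 + 0.07x3 ≤ 0.74   (CO₂ footprint)
  1.33x1 + 0.02x2 + 0.83x3 ≥ 2.24   (28-day strength contribution)
  x1, x2, x3 ≥ 0.
The minimum-cost mix takes nothing from metakaolin, recycled aggregate — only GGBS. The 28-day strength contribution requirement is met with equality.
That vertex is x3 = 2.699.
Hence cost = 0.114·2.699 = £0.30769.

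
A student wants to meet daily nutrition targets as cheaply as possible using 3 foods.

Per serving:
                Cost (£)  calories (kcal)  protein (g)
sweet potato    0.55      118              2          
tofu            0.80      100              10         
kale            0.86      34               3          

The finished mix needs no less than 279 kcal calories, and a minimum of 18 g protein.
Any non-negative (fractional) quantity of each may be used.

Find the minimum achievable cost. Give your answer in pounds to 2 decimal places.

Let x1 = servings of sweet potato, x2 = servings of tofu, x3 = servings of kale.
Minimise 0.55x1 + 0.8x2 + 0.86x3 with:
  118x1 + 100x2 + 34x3 ≥ 279   (calories)
  2x1 + 10x2 + 3x3 ≥ 18   (protein)
  x1, x2, x3 ≥ 0.
At the optimum only sweet potato, tofu are positive (kale = 0). There the calories and protein constraints are tight.
Optimal quantities: sweet potato = 1.01 servings, tofu = 1.598 servings.
Total cost: 0.55·1.01 + 0.8·1.598 = 1.8339.

£1.83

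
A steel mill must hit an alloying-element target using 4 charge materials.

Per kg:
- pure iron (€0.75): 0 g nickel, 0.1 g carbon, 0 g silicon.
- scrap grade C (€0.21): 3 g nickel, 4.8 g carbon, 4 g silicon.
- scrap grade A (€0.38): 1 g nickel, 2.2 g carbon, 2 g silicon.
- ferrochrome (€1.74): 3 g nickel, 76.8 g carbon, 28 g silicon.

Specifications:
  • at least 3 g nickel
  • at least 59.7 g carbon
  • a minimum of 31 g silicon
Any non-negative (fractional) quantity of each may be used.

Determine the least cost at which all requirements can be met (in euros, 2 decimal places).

Let x1 = kg of pure iron, x2 = kg of scrap grade C, x3 = kg of scrap grade A, x4 = kg of ferrochrome.
min 0.75x1 + 0.21x2 + 0.38x3 + 1.74x4 s.t.:
  3x2 + 1x3 + 3x4 ≥ 3   (nickel)
  0.1x1 + 4.8x2 + 2.2x3 + 76.8x4 ≥ 59.7   (carbon)
  4x2 + 2x3 + 28x4 ≥ 31   (silicon)
  x1, x2, x3, x4 ≥ 0.
The minimum-cost mix takes nothing from pure iron, scrap grade A — only scrap grade C, ferrochrome. The carbon and silicon requirements are met with equality.
So scrap grade C = 4.104 kg, ferrochrome = 0.5208 kg.
Objective = 0.21·4.104 + 1.74·0.5208 = 1.7680.

€1.77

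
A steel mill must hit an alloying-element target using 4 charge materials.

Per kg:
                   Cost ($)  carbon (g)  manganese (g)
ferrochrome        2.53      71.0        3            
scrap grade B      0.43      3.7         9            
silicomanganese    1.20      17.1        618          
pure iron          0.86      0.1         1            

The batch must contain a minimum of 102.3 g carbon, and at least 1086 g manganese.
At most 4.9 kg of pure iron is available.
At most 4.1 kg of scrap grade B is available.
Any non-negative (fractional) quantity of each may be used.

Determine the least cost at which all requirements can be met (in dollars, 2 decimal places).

This is a linear program. Let x1 = kg of ferrochrome, x2 = kg of scrap grade B, x3 = kg of silicomanganese, x4 = kg of pure iron.
Minimise 2.53x1 + 0.43x2 + 1.2x3 + 0.86x4 with:
  71x1 + 3.7x2 + 17.1x3 + 0.1x4 ≥ 102.3   (carbon)
  3x1 + 9x2 + 618x3 + 1x4 ≥ 1086   (manganese)
  x4 ≤ 4.9
  x2 ≤ 4.1
  x1, x2, x3, x4 ≥ 0.
The cheapest feasible vertex uses only ferrochrome, silicomanganese; scrap grade B, pure iron are not used. There the carbon and manganese constraints are tight.
That vertex is x1 = 1.019, x3 = 1.752.
Hence cost = 2.53·1.019 + 1.2·1.752 = $4.6805.

$4.68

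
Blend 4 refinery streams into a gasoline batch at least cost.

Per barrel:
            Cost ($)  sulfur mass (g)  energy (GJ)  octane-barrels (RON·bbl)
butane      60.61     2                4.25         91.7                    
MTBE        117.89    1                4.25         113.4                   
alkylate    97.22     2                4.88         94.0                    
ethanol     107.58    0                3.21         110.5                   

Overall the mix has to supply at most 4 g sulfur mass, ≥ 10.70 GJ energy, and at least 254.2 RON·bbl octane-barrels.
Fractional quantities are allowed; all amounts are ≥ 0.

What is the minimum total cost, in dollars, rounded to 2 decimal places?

$194.95

Let x1 = barrels of butane, x2 = barrels of MTBE, x3 = barrels of alkylate, x4 = barrels of ethanol.
Minimise 60.61x1 + 117.89x2 + 97.22x3 + 107.58x4 s.t.:
  2x1 + 1x2 + 2x3 ≤ 4   (sulfur mass)
  4.25x1 + 4.25x2 + 4.88x3 + 3.21x4 ≥ 10.7   (energy)
  91.7x1 + 113.4x2 + 94x3 + 110.5x4 ≥ 254.2   (octane-barrels)
  x1, x2, x3, x4 ≥ 0.
The cheapest feasible vertex uses only butane, ethanol; MTBE, alkylate are not used. The sulfur mass and energy requirements are met with equality.
Solving gives x1 = 2, x4 = 0.68536.
Total cost: 60.61·2 + 107.58·0.68536 = 194.9510.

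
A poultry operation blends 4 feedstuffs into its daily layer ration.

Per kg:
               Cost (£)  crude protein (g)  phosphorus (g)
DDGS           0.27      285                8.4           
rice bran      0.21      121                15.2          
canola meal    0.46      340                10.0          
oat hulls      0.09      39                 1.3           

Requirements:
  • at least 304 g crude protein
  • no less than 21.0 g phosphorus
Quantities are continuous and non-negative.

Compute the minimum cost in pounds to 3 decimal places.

£0.387

Let x1 = kg of DDGS, x2 = kg of rice bran, x3 = kg of canola meal, x4 = kg of oat hulls.
Minimize 0.27x1 + 0.21x2 + 0.46x3 + 0.09x4 s.t.:
  285x1 + 121x2 + 340x3 + 39x4 ≥ 304   (crude protein)
  8.4x1 + 15.2x2 + 10x3 + 1.3x4 ≥ 21   (phosphorus)
  x1, x2, x3, x4 ≥ 0.
The optimal basis is {DDGS, rice bran}; canola meal, oat hulls drop out. Binding constraints: crude protein and phosphorus.
Optimal quantities: DDGS = 0.6273 kg, rice bran = 1.035 kg.
Cost = 0.27·0.6273 + 0.21·1.035 = 0.38672.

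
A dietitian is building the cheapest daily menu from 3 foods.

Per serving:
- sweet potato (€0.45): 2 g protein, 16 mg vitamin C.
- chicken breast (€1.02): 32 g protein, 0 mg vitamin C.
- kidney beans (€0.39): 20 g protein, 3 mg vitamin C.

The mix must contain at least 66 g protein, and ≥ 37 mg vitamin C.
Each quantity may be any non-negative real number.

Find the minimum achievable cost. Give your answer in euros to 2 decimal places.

€2.00

Treat it as an LP. Let x1 = servings of sweet potato, x2 = servings of chicken breast, x3 = servings of kidney beans.
Minimise 0.45x1 + 1.02x2 + 0.39x3 subject to:
  2x1 + 32x2 + 20x3 ≥ 66   (protein)
  16x1 + 3x3 ≥ 37   (vitamin C)
  x1, x2, x3 ≥ 0.
The optimal basis is {sweet potato, kidney beans}; chicken breast drops out. There the protein and vitamin C constraints are tight.
So sweet potato = 1.726 servings, kidney beans = 3.127 servings.
Cost = 0.45·1.726 + 0.39·3.127 = 1.9962.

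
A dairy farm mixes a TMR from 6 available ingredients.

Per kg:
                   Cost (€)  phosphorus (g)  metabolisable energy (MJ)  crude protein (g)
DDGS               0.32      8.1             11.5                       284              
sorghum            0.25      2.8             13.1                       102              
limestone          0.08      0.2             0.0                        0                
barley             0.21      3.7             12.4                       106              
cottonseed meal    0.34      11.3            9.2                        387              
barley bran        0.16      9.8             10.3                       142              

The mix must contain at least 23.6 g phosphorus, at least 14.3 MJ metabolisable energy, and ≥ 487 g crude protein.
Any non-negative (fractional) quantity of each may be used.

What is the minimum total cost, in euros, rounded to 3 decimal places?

€0.486

This is a linear program. Let x1 = kg of DDGS, x2 = kg of sorghum, x3 = kg of limestone, x4 = kg of barley, x5 = kg of cottonseed meal, x6 = kg of barley bran.
min 0.32x1 + 0.25x2 + 0.08x3 + 0.21x4 + 0.34x5 + 0.16x6 subject to:
  8.1x1 + 2.8x2 + 0.2x3 + 3.7x4 + 11.3x5 + 9.8x6 ≥ 23.6   (phosphorus)
  11.5x1 + 13.1x2 + 12.4x4 + 9.2x5 + 10.3x6 ≥ 14.3   (metabolisable energy)
  284x1 + 102x2 + 106x4 + 387x5 + 142x6 ≥ 487   (crude protein)
  x1, x2, x3, x4, x5, x6 ≥ 0.
The optimal basis is {cottonseed meal, barley bran}; DDGS, sorghum, limestone, barley drop out. The phosphorus and crude protein requirements are met with equality.
That vertex is x5 = 0.6496, x6 = 1.659.
Total cost: 0.34·0.6496 + 0.16·1.659 = 0.48630.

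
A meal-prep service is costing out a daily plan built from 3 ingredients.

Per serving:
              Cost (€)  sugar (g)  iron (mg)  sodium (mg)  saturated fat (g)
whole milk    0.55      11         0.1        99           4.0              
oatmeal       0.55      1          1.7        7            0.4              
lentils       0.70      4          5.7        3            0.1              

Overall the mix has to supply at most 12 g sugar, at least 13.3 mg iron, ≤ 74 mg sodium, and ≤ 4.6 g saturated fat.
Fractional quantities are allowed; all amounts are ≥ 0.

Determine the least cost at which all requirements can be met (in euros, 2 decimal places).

€1.63

Let x1 = servings of whole milk, x2 = servings of oatmeal, x3 = servings of lentils.
min 0.55x1 + 0.55x2 + 0.7x3 with:
  11x1 + 1x2 + 4x3 ≤ 12   (sugar)
  0.1x1 + 1.7x2 + 5.7x3 ≥ 13.3   (iron)
  99x1 + 7x2 + 3x3 ≤ 74   (sodium)
  4x1 + 0.4x2 + 0.1x3 ≤ 4.6   (saturated fat)
  x1, x2, x3 ≥ 0.
At the optimum only lentils is positive (whole milk, oatmeal = 0). The iron requirement is met with equality.
Optimal quantities: lentils = 2.333 servings.
Total cost: 0.7·2.333 = 1.6331.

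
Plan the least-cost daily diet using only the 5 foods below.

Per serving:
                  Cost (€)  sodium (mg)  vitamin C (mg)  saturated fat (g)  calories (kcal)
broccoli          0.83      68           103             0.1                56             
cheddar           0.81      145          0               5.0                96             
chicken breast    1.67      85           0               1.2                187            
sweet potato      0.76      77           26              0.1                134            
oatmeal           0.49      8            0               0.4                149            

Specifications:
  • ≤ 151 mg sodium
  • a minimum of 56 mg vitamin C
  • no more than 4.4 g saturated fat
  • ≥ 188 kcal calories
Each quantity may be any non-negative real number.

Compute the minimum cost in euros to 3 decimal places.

€0.969

Treat it as an LP. Let x1 = servings of broccoli, x2 = servings of cheddar, x3 = servings of chicken breast, x4 = servings of sweet potato, x5 = servings of oatmeal.
Minimise 0.83x1 + 0.81x2 + 1.67x3 + 0.76x4 + 0.49x5 s.t.:
  68x1 + 145x2 + 85x3 + 77x4 + 8x5 ≤ 151   (sodium)
  103x1 + 26x4 ≥ 56   (vitamin C)
  0.1x1 + 5x2 + 1.2x3 + 0.1x4 + 0.4x5 ≤ 4.4   (saturated fat)
  56x1 + 96x2 + 187x3 + 134x4 + 149x5 ≥ 188   (calories)
  x1, x2, x3, x4, x5 ≥ 0.
The cheapest feasible vertex uses only broccoli, oatmeal; cheddar, chicken breast, sweet potato are not used. The vitamin C and calories requirements are met with equality.
So broccoli = 0.5437 servings, oatmeal = 1.057 servings.
Cost = 0.83·0.5437 + 0.49·1.057 = 0.96920.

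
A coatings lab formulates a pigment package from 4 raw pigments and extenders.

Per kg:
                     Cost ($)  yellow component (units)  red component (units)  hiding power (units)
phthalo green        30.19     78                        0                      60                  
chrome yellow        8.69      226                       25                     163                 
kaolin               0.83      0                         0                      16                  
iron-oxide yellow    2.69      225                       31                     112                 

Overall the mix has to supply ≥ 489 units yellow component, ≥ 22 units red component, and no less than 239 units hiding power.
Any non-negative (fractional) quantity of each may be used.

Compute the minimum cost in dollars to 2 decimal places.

This is a linear program. Let x1 = kg of phthalo green, x2 = kg of chrome yellow, x3 = kg of kaolin, x4 = kg of iron-oxide yellow.
min 30.19x1 + 8.69x2 + 0.83x3 + 2.69x4 s.t.:
  78x1 + 226x2 + 225x4 ≥ 489   (yellow component)
  25x2 + 31x4 ≥ 22   (red component)
  60x1 + 163x2 + 16x3 + 112x4 ≥ 239   (hiding power)
  x1, x2, x3, x4 ≥ 0.
The cheapest feasible vertex uses only iron-oxide yellow; phthalo green, chrome yellow, kaolin are not used. There the yellow component constraint is tight.
Solving gives x4 = 2.173.
Objective = 2.69·2.173 = 5.8454.

$5.85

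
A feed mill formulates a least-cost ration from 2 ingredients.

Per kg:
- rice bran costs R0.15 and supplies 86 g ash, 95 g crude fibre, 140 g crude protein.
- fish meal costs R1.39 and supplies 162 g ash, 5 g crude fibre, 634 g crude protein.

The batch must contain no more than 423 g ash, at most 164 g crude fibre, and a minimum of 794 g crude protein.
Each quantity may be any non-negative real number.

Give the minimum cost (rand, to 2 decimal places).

Let x1 = kg of rice bran, x2 = kg of fish meal.
Minimize 0.15x1 + 1.39x2 with:
  86x1 + 162x2 ≤ 423   (ash)
  95x1 + 5x2 ≤ 164   (crude fibre)
  140x1 + 634x2 ≥ 794   (crude protein)
  x1, x2 ≥ 0.
Both inputs are positive at the optimum. There the crude fibre and crude protein constraints are tight.
That vertex is x1 = 1.68, x2 = 0.8814.
Hence cost = 0.15·1.68 + 1.39·0.8814 = R1.4771.

R1.48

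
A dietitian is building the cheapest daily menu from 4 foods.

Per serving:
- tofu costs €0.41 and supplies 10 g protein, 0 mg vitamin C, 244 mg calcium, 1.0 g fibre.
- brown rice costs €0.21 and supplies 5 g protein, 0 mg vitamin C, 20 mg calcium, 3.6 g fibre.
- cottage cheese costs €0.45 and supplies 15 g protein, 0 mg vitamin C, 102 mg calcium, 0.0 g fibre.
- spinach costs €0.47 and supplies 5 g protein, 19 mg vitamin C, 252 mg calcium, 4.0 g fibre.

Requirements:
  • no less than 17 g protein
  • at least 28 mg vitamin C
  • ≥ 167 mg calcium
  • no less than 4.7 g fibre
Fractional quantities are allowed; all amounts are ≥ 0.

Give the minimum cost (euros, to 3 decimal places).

€0.982

This is a linear program. Let x1 = servings of tofu, x2 = servings of brown rice, x3 = servings of cottage cheese, x4 = servings of spinach.
min 0.41x1 + 0.21x2 + 0.45x3 + 0.47x4 s.t.:
  10x1 + 5x2 + 15x3 + 5x4 ≥ 17   (protein)
  19x4 ≥ 28   (vitamin C)
  244x1 + 20x2 + 102x3 + 252x4 ≥ 167   (calcium)
  1x1 + 3.6x2 + 4x4 ≥ 4.7   (fibre)
  x1, x2, x3, x4 ≥ 0.
The cheapest feasible vertex uses only cottage cheese, spinach; tofu, brown rice are not used. Binding constraints: protein and vitamin C.
Solving gives x3 = 0.6421, x4 = 1.474.
Total cost: 0.45·0.6421 + 0.47·1.474 = 0.98173.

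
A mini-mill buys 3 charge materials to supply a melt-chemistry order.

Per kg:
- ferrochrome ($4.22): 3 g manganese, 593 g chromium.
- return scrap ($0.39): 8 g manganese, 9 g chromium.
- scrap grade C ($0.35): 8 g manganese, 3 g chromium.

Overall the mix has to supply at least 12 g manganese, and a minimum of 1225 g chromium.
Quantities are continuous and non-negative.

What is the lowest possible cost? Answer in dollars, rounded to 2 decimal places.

Treat it as an LP. Let x1 = kg of ferrochrome, x2 = kg of return scrap, x3 = kg of scrap grade C.
min 4.22x1 + 0.39x2 + 0.35x3 s.t.:
  3x1 + 8x2 + 8x3 ≥ 12   (manganese)
  593x1 + 9x2 + 3x3 ≥ 1225   (chromium)
  x1, x2, x3 ≥ 0.
At the optimum only ferrochrome, return scrap are positive (scrap grade C = 0). Binding constraints: manganese and chromium.
So ferrochrome = 2.055 kg, return scrap = 0.7295 kg.
Objective = 4.22·2.055 + 0.39·0.7295 = 8.9566.

$8.96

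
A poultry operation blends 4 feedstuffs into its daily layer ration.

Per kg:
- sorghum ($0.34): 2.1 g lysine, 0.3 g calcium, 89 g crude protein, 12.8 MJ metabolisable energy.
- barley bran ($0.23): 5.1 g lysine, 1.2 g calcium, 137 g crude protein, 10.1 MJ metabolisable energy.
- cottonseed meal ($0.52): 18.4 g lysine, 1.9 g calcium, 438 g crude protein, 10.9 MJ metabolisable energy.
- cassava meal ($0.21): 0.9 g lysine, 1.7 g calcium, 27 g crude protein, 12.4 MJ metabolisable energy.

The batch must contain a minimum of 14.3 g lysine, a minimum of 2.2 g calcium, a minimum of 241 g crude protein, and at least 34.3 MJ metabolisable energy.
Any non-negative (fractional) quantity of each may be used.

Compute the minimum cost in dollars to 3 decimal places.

This is a linear program. Let x1 = kg of sorghum, x2 = kg of barley bran, x3 = kg of cottonseed meal, x4 = kg of cassava meal.
Minimize 0.34x1 + 0.23x2 + 0.52x3 + 0.21x4 subject to:
  2.1x1 + 5.1x2 + 18.4x3 + 0.9x4 ≥ 14.3   (lysine)
  0.3x1 + 1.2x2 + 1.9x3 + 1.7x4 ≥ 2.2   (calcium)
  89x1 + 137x2 + 438x3 + 27x4 ≥ 241   (crude protein)
  12.8x1 + 10.1x2 + 10.9x3 + 12.4x4 ≥ 34.3   (metabolisable energy)
  x1, x2, x3, x4 ≥ 0.
The minimum-cost mix takes nothing from sorghum, cottonseed meal — only barley bran, cassava meal. Binding constraints: lysine and metabolisable energy.
So barley bran = 2.705 kg, cassava meal = 0.5633 kg.
Hence cost = 0.23·2.705 + 0.21·0.5633 = $0.74044.

$0.740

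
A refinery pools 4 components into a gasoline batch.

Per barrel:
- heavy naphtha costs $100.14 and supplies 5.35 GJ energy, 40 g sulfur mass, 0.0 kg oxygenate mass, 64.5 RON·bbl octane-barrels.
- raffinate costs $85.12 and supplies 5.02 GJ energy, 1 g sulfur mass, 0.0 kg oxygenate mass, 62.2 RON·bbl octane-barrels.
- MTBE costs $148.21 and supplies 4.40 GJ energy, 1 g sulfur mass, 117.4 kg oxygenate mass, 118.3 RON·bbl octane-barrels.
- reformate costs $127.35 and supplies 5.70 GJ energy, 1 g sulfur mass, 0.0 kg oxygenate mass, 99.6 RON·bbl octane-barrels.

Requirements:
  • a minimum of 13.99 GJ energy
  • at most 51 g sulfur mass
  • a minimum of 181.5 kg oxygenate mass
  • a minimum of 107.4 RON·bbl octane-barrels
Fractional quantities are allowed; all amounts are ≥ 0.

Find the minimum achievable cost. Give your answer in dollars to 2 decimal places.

$351.01

Treat it as an LP. Let x1 = barrels of heavy naphtha, x2 = barrels of raffinate, x3 = barrels of MTBE, x4 = barrels of reformate.
Minimize 100.14x1 + 85.12x2 + 148.21x3 + 127.35x4 with:
  5.35x1 + 5.02x2 + 4.4x3 + 5.7x4 ≥ 13.99   (energy)
  40x1 + 1x2 + 1x3 + 1x4 ≤ 51   (sulfur mass)
  117.4x3 ≥ 181.5   (oxygenate mass)
  64.5x1 + 62.2x2 + 118.3x3 + 99.6x4 ≥ 107.4   (octane-barrels)
  x1, x2, x3, x4 ≥ 0.
At the optimum only raffinate, MTBE are positive (heavy naphtha, reformate = 0). Binding constraints: energy and oxygenate mass.
That vertex is x2 = 1.4318, x3 = 1.546.
Cost = 85.12·1.4318 + 148.21·1.546 = 351.0075.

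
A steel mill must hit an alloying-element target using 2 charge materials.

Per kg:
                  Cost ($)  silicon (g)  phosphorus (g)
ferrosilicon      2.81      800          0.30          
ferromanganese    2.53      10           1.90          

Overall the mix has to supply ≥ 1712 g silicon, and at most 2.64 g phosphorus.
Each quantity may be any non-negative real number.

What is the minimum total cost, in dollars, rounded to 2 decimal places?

Set it up as a linear program. Let x1 = kg of ferrosilicon, x2 = kg of ferromanganese.
Minimize 2.81x1 + 2.53x2 with:
  800x1 + 10x2 ≥ 1712   (silicon)
  0.3x1 + 1.9x2 ≤ 2.64   (phosphorus)
  x1, x2 ≥ 0.
The cheapest feasible vertex uses only ferrosilicon; ferromanganese is not used. There the silicon constraint is tight.
So ferrosilicon = 2.14 kg.
Hence cost = 2.81·2.14 = $6.0134.

$6.01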